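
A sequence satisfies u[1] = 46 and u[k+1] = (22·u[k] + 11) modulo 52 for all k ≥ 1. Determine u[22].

Listing terms: u[1] = 46,  u[2] = 35,  u[3] = 1,  u[4] = 33,  u[5] = 9,  u[6] = 1.
Since u[6] = u[3] = 1, the sequence is eventually periodic: after a pre-period of length 2 it cycles with period 3.
For k ≥ 3, u[k] depends only on (k - 3) mod 3. (22 - 3) mod 3 = 1, so u[22] = u[4] = 33.

33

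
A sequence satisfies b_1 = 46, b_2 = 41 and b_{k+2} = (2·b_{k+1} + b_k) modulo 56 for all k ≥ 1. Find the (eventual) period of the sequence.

We have b_1 = 46; b_2 = 41; b_3 = 16; b_4 = 17; b_5 = 50; b_6 = 5; b_7 = 4; b_8 = 13; b_9 = 30; b_{10} = 17; b_{11} = 8; b_{12} = 33; b_{13} = 18; b_{14} = 13; b_{15} = 44; b_{16} = 45; b_{17} = 22; b_{18} = 33; b_{19} = 32; b_{20} = 41; b_{21} = 2; b_{22} = 45; b_{23} = 36; b_{24} = 5; b_{25} = 46; b_{26} = 41.
The sequence repeats with period 24.

24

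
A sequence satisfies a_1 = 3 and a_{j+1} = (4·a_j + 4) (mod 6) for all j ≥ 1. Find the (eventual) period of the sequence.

3

Computing terms: a_1 = 3,  a_2 = 4,  a_3 = 2,  a_4 = 0,  a_5 = 4.
Since a_5 = a_2 = 4, the sequence is eventually periodic: after a pre-period of length 1 it cycles with period 3.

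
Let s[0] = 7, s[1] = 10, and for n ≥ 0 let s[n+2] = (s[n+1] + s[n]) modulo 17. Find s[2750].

12

s[0] = 7; s[1] = 10; s[2] = 0; s[3] = 10; s[4] = 10; s[5] = 3; s[6] = 13; s[7] = 16; s[8] = 12; s[9] = 11; s[10] = 6; s[11] = 0; s[12] = 6; s[13] = 6; s[14] = 12; s[15] = 1; s[16] = 13; s[17] = 14; s[18] = 10; s[19] = 7; s[20] = 0; s[21] = 7; s[22] = 7; s[23] = 14; s[24] = 4; s[25] = 1; s[26] = 5; s[27] = 6; s[28] = 11; s[29] = 0; s[30] = 11; s[31] = 11; s[32] = 5; s[33] = 16; s[34] = 4; s[35] = 3; s[36] = 7; s[37] = 10.
The sequence repeats with period 36.
So s[2750] = s[0 + ((2750-0) mod 36)] = s[14] = 12.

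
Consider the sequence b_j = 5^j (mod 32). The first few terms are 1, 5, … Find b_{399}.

We have b_0 = 1, b_1 = 5, b_2 = 25, b_3 = 29, b_4 = 17, b_5 = 21, b_6 = 9, b_7 = 13, b_8 = 1.
Since b_8 = b_0 = 1, the sequence is periodic with period 8.
(399 - 0) mod 8 = 7, so b_{399} = b_7 = 13.

13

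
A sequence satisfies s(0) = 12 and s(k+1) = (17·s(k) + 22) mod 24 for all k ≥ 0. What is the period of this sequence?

We have s(0) = 12; s(1) = 10; s(2) = 0; s(3) = 22; s(4) = 12.
The sequence repeats with period 4.

4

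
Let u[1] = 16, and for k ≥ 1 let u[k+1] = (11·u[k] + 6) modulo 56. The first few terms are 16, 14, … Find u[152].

u[1] = 16; u[2] = 14; u[3] = 48; u[4] = 30; u[5] = 0; u[6] = 6; u[7] = 16.
Since u[7] = u[1] = 16, the sequence is periodic with period 6.
So u[152] = u[1 + ((152-1) mod 6)] = u[2] = 14.

14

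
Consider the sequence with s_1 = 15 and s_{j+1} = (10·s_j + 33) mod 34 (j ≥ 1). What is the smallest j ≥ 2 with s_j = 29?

6

s_1 = 15,  s_2 = 13,  s_3 = 27,  s_4 = 31,  s_5 = 3,  s_6 = 29,  s_7 = 17,  s_8 = 33,  s_9 = 23,  s_{10} = 25,  s_{11} = 11,  s_{12} = 7,  s_{13} = 1,  s_{14} = 9,  s_{15} = 21,  s_{16} = 5,  s_{17} = 15.
The sequence repeats with period 16.
The value 29 first appears (with j ≥ 2) at s_6.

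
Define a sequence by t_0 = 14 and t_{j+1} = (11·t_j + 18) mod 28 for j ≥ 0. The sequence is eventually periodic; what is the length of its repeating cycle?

Listing terms: t_0 = 14; t_1 = 4; t_2 = 6; t_3 = 0; t_4 = 18; t_5 = 20; t_6 = 14.
Since t_6 = t_0 = 14, the sequence is periodic with period 6.

6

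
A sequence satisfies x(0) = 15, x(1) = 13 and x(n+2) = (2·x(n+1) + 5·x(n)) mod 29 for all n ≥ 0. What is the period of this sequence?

14

Listing terms: x(0) = 15; x(1) = 13; x(2) = 14; x(3) = 6; x(4) = 24; x(5) = 20; x(6) = 15; x(7) = 14; x(8) = 16; x(9) = 15; x(10) = 23; x(11) = 5; x(12) = 9; x(13) = 14; x(14) = 15; x(15) = 13.
Since (x(14), x(15)) = (x(0), x(1)) = (15, 13) (two consecutive terms determine the rest), the sequence is periodic with period 14.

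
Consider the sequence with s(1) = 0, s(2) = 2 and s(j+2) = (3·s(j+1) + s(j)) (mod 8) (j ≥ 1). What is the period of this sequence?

6

Computing terms: s(1) = 0, s(2) = 2, s(3) = 6, s(4) = 4, s(5) = 2, s(6) = 2, s(7) = 0, s(8) = 2.
The sequence repeats with period 6.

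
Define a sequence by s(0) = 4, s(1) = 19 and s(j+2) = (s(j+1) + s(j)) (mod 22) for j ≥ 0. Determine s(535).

19

Computing terms: s(0) = 4; s(1) = 19; s(2) = 1; s(3) = 20; s(4) = 21; s(5) = 19; s(6) = 18; s(7) = 15; s(8) = 11; s(9) = 4; s(10) = 15; s(11) = 19; s(12) = 12; s(13) = 9; s(14) = 21; s(15) = 8; s(16) = 7; s(17) = 15; s(18) = 0; s(19) = 15; s(20) = 15; s(21) = 8; s(22) = 1; s(23) = 9; s(24) = 10; s(25) = 19; s(26) = 7; s(27) = 4; s(28) = 11; s(29) = 15; s(30) = 4; s(31) = 19.
Since (s(30), s(31)) = (s(0), s(1)) = (4, 19) (two consecutive terms determine the rest), the sequence is periodic with period 30.
(535 - 0) mod 30 = 25, so s(535) = s(25) = 19.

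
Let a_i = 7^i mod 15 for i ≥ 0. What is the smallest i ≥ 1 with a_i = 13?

We have a_0 = 1,  a_1 = 7,  a_2 = 4,  a_3 = 13,  a_4 = 1.
The sequence repeats with period 4.
The value 13 first appears (with i ≥ 1) at a_3.

3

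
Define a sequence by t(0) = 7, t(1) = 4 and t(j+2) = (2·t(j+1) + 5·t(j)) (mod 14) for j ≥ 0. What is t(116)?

7

t(0) = 7; t(1) = 4; t(2) = 1; t(3) = 8; t(4) = 7; t(5) = 12; t(6) = 3; t(7) = 10; t(8) = 7; t(9) = 8; t(10) = 9; t(11) = 2; t(12) = 7; t(13) = 10; t(14) = 13; t(15) = 6; t(16) = 7; t(17) = 2; t(18) = 11; t(19) = 4; t(20) = 7; t(21) = 6; t(22) = 5; t(23) = 12; t(24) = 7; t(25) = 4.
Since (t(24), t(25)) = (t(0), t(1)) = (7, 4) (two consecutive terms determine the rest), the sequence is periodic with period 24.
So t(116) = t(0 + ((116-0) mod 24)) = t(20) = 7.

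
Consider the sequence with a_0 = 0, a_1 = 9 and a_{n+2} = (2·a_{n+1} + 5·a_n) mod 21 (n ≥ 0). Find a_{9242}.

Computing terms: a_0 = 0; a_1 = 9; a_2 = 18; a_3 = 18; a_4 = 0; a_5 = 6; a_6 = 12; a_7 = 12; a_8 = 0; a_9 = 18; a_{10} = 15; a_{11} = 15; a_{12} = 0; a_{13} = 12; a_{14} = 3; a_{15} = 3; a_{16} = 0; a_{17} = 15; a_{18} = 9; a_{19} = 9; a_{20} = 0; a_{21} = 3; a_{22} = 6; a_{23} = 6; a_{24} = 0; a_{25} = 9.
The sequence repeats with period 24.
(9242 - 0) mod 24 = 2, so a_{9242} = a_2 = 18.

18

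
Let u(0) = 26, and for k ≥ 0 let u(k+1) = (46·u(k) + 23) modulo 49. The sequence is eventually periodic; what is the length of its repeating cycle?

21

Listing terms: u(0) = 26,  u(1) = 43,  u(2) = 41,  u(3) = 47,  u(4) = 29,  u(5) = 34,  u(6) = 19,  u(7) = 15,  u(8) = 27,  u(9) = 40,  u(10) = 1,  u(11) = 20,  u(12) = 12,  u(13) = 36,  u(14) = 13,  u(15) = 33,  u(16) = 22,  u(17) = 6,  u(18) = 5,  u(19) = 8,  u(20) = 48,  u(21) = 26.
Since u(21) = u(0) = 26, the sequence is periodic with period 21.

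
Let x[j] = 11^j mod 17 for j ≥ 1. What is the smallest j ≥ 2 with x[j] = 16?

8

Listing terms: x[1] = 11; x[2] = 2; x[3] = 5; x[4] = 4; x[5] = 10; x[6] = 8; x[7] = 3; x[8] = 16; x[9] = 6; x[10] = 15; x[11] = 12; x[12] = 13; x[13] = 7; x[14] = 9; x[15] = 14; x[16] = 1; x[17] = 11.
Since x[17] = x[1] = 11, the sequence is periodic with period 16.
The value 16 first appears (with j ≥ 2) at x[8].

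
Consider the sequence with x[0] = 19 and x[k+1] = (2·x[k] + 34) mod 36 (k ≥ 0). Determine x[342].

10

We have x[0] = 19; x[1] = 0; x[2] = 34; x[3] = 30; x[4] = 22; x[5] = 6; x[6] = 10; x[7] = 18; x[8] = 34.
Since x[8] = x[2] = 34, the sequence is eventually periodic: after a pre-period of length 2 it cycles with period 6.
For k ≥ 2, x[k] depends only on (k - 2) mod 6. (342 - 2) mod 6 = 4, so x[342] = x[6] = 10.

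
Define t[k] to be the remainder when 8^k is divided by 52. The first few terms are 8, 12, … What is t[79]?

Computing terms: t[1] = 8; t[2] = 12; t[3] = 44; t[4] = 40; t[5] = 8.
The sequence repeats with period 4.
(79 - 1) mod 4 = 2, so t[79] = t[3] = 44.

44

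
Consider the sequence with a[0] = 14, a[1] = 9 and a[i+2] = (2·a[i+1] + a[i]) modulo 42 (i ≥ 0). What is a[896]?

32

Computing terms: a[0] = 14; a[1] = 9; a[2] = 32; a[3] = 31; a[4] = 10; a[5] = 9; a[6] = 28; a[7] = 23; a[8] = 32; a[9] = 3; a[10] = 38; a[11] = 37; a[12] = 28; a[13] = 9; a[14] = 4; a[15] = 17; a[16] = 38; a[17] = 9; a[18] = 14; a[19] = 37; a[20] = 4; a[21] = 3; a[22] = 10; a[23] = 23; a[24] = 14; a[25] = 9.
The sequence repeats with period 24.
(896 - 0) mod 24 = 8, so a[896] = a[8] = 32.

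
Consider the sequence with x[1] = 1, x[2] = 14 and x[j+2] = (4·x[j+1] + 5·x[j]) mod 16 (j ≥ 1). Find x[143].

5

Listing terms: x[1] = 1,  x[2] = 14,  x[3] = 13,  x[4] = 10,  x[5] = 9,  x[6] = 6,  x[7] = 5,  x[8] = 2,  x[9] = 1,  x[10] = 14.
The sequence repeats with period 8.
(143 - 1) mod 8 = 6, so x[143] = x[7] = 5.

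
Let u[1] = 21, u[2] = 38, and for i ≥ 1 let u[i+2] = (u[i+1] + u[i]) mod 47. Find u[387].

12

We have u[1] = 21; u[2] = 38; u[3] = 12; u[4] = 3; u[5] = 15; u[6] = 18; u[7] = 33; u[8] = 4; u[9] = 37; u[10] = 41; u[11] = 31; u[12] = 25; u[13] = 9; u[14] = 34; u[15] = 43; u[16] = 30; u[17] = 26; u[18] = 9; u[19] = 35; u[20] = 44; u[21] = 32; u[22] = 29; u[23] = 14; u[24] = 43; u[25] = 10; u[26] = 6; u[27] = 16; u[28] = 22; u[29] = 38; u[30] = 13; u[31] = 4; u[32] = 17; u[33] = 21; u[34] = 38.
The sequence repeats with period 32.
(387 - 1) mod 32 = 2, so u[387] = u[3] = 12.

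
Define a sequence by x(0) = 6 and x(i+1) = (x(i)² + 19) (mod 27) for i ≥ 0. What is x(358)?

Listing terms: x(0) = 6, x(1) = 1, x(2) = 20, x(3) = 14, x(4) = 26, x(5) = 20.
Since x(5) = x(2) = 20, the sequence is eventually periodic: after a pre-period of length 2 it cycles with period 3.
For i ≥ 2, x(i) depends only on (i - 2) mod 3. (358 - 2) mod 3 = 2, so x(358) = x(4) = 26.

26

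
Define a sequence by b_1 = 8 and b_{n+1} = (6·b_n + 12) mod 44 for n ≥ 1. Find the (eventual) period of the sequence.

Listing terms: b_1 = 8; b_2 = 16; b_3 = 20; b_4 = 0; b_5 = 12; b_6 = 40; b_7 = 32; b_8 = 28; b_9 = 4; b_{10} = 36; b_{11} = 8.
Since b_{11} = b_1 = 8, the sequence is periodic with period 10.

10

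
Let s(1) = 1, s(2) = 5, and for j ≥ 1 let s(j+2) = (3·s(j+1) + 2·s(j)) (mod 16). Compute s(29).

Computing terms: s(1) = 1, s(2) = 5, s(3) = 1, s(4) = 13, s(5) = 9, s(6) = 5, s(7) = 1.
Since (s(6), s(7)) = (s(2), s(3)) = (5, 1) (two consecutive terms determine the rest), the sequence is eventually periodic: after a pre-period of length 1 it cycles with period 4.
For j ≥ 2, s(j) depends only on (j - 2) mod 4. (29 - 2) mod 4 = 3, so s(29) = s(5) = 9.

9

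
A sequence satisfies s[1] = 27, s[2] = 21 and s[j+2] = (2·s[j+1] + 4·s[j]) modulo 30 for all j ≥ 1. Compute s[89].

Computing terms: s[1] = 27; s[2] = 21; s[3] = 0; s[4] = 24; s[5] = 18; s[6] = 12; s[7] = 6; s[8] = 0; s[9] = 24.
Since (s[8], s[9]) = (s[3], s[4]) = (0, 24) (two consecutive terms determine the rest), the sequence is eventually periodic: after a pre-period of length 2 it cycles with period 5.
For j ≥ 3, s[j] depends only on (j - 3) mod 5. (89 - 3) mod 5 = 1, so s[89] = s[4] = 24.

24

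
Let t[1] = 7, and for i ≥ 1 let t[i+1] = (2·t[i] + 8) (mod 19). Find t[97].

2

Computing terms: t[1] = 7; t[2] = 3; t[3] = 14; t[4] = 17; t[5] = 4; t[6] = 16; t[7] = 2; t[8] = 12; t[9] = 13; t[10] = 15; t[11] = 0; t[12] = 8; t[13] = 5; t[14] = 18; t[15] = 6; t[16] = 1; t[17] = 10; t[18] = 9; t[19] = 7.
Since t[19] = t[1] = 7, the sequence is periodic with period 18.
(97 - 1) mod 18 = 6, so t[97] = t[7] = 2.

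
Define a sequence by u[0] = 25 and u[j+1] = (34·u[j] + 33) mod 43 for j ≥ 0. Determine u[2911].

We have u[0] = 25,  u[1] = 23,  u[2] = 41,  u[3] = 8,  u[4] = 4,  u[5] = 40,  u[6] = 17,  u[7] = 9,  u[8] = 38,  u[9] = 35,  u[10] = 19,  u[11] = 34,  u[12] = 28,  u[13] = 39,  u[14] = 26,  u[15] = 14,  u[16] = 36,  u[17] = 10,  u[18] = 29,  u[19] = 30,  u[20] = 21,  u[21] = 16,  u[22] = 18,  u[23] = 0,  u[24] = 33,  u[25] = 37,  u[26] = 1,  u[27] = 24,  u[28] = 32,  u[29] = 3,  u[30] = 6,  u[31] = 22,  u[32] = 7,  u[33] = 13,  u[34] = 2,  u[35] = 15,  u[36] = 27,  u[37] = 5,  u[38] = 31,  u[39] = 12,  u[40] = 11,  u[41] = 20,  u[42] = 25.
Since u[42] = u[0] = 25, the sequence is periodic with period 42.
(2911 - 0) mod 42 = 13, so u[2911] = u[13] = 39.

39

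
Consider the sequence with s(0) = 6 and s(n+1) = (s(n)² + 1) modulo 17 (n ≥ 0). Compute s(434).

Listing terms: s(0) = 6, s(1) = 3, s(2) = 10, s(3) = 16, s(4) = 2, s(5) = 5, s(6) = 9, s(7) = 14, s(8) = 10.
Since s(8) = s(2) = 10, the sequence is eventually periodic: after a pre-period of length 2 it cycles with period 6.
For n ≥ 2, s(n) depends only on (n - 2) mod 6. (434 - 2) mod 6 = 0, so s(434) = s(2) = 10.

10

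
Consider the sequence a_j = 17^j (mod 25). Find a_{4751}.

8

a_1 = 17; a_2 = 14; a_3 = 13; a_4 = 21; a_5 = 7; a_6 = 19; a_7 = 23; a_8 = 16; a_9 = 22; a_{10} = 24; a_{11} = 8; a_{12} = 11; a_{13} = 12; a_{14} = 4; a_{15} = 18; a_{16} = 6; a_{17} = 2; a_{18} = 9; a_{19} = 3; a_{20} = 1; a_{21} = 17.
The sequence repeats with period 20.
(4751 - 1) mod 20 = 10, so a_{4751} = a_{11} = 8.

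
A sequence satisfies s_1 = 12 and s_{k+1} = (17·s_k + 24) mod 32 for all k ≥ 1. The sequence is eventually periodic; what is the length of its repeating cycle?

4

s_1 = 12; s_2 = 4; s_3 = 28; s_4 = 20; s_5 = 12.
The sequence repeats with period 4.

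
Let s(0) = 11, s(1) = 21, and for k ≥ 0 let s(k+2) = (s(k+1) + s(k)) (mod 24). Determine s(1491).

Listing terms: s(0) = 11, s(1) = 21, s(2) = 8, s(3) = 5, s(4) = 13, s(5) = 18, s(6) = 7, s(7) = 1, s(8) = 8, s(9) = 9, s(10) = 17, s(11) = 2, s(12) = 19, s(13) = 21, s(14) = 16, s(15) = 13, s(16) = 5, s(17) = 18, s(18) = 23, s(19) = 17, s(20) = 16, s(21) = 9, s(22) = 1, s(23) = 10, s(24) = 11, s(25) = 21.
The sequence repeats with period 24.
(1491 - 0) mod 24 = 3, so s(1491) = s(3) = 5.

5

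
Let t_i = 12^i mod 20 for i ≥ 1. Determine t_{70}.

Computing terms: t_1 = 12, t_2 = 4, t_3 = 8, t_4 = 16, t_5 = 12.
The sequence repeats with period 4.
So t_{70} = t_{1 + ((70-1) mod 4)} = t_2 = 4.

4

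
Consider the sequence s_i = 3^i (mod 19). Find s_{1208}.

9

Computing terms: s_0 = 1; s_1 = 3; s_2 = 9; s_3 = 8; s_4 = 5; s_5 = 15; s_6 = 7; s_7 = 2; s_8 = 6; s_9 = 18; s_{10} = 16; s_{11} = 10; s_{12} = 11; s_{13} = 14; s_{14} = 4; s_{15} = 12; s_{16} = 17; s_{17} = 13; s_{18} = 1.
The sequence repeats with period 18.
So s_{1208} = s_{0 + ((1208-0) mod 18)} = s_2 = 9.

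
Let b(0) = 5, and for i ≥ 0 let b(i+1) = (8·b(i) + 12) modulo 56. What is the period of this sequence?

b(0) = 5; b(1) = 52; b(2) = 36; b(3) = 20; b(4) = 4; b(5) = 44; b(6) = 28; b(7) = 12; b(8) = 52.
Since b(8) = b(1) = 52, the sequence is eventually periodic: after a pre-period of length 1 it cycles with period 7.

7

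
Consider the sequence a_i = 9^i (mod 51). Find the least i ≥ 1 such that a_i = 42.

a_0 = 1, a_1 = 9, a_2 = 30, a_3 = 15, a_4 = 33, a_5 = 42, a_6 = 21, a_7 = 36, a_8 = 18, a_9 = 9.
Since a_9 = a_1 = 9, the sequence is eventually periodic: after a pre-period of length 1 it cycles with period 8.
The value 42 first appears (with i ≥ 1) at a_5.

5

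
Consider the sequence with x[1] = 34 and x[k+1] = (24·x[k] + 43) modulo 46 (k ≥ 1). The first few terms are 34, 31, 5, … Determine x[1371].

41

x[1] = 34; x[2] = 31; x[3] = 5; x[4] = 25; x[5] = 45; x[6] = 19; x[7] = 39; x[8] = 13; x[9] = 33; x[10] = 7; x[11] = 27; x[12] = 1; x[13] = 21; x[14] = 41; x[15] = 15; x[16] = 35; x[17] = 9; x[18] = 29; x[19] = 3; x[20] = 23; x[21] = 43; x[22] = 17; x[23] = 37; x[24] = 11; x[25] = 31.
Since x[25] = x[2] = 31, the sequence is eventually periodic: after a pre-period of length 1 it cycles with period 23.
For k ≥ 2, x[k] depends only on (k - 2) mod 23. (1371 - 2) mod 23 = 12, so x[1371] = x[14] = 41.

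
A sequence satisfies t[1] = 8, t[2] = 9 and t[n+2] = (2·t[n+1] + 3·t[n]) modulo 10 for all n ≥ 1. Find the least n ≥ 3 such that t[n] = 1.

Computing terms: t[1] = 8; t[2] = 9; t[3] = 2; t[4] = 1; t[5] = 8; t[6] = 9.
Since (t[5], t[6]) = (t[1], t[2]) = (8, 9) (two consecutive terms determine the rest), the sequence is periodic with period 4.
The value 1 first appears (with n ≥ 3) at t[4].

4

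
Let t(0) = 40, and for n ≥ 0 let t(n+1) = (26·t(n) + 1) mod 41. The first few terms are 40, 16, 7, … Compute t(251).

We have t(0) = 40,  t(1) = 16,  t(2) = 7,  t(3) = 19,  t(4) = 3,  t(5) = 38,  t(6) = 5,  t(7) = 8,  t(8) = 4,  t(9) = 23,  t(10) = 25,  t(11) = 36,  t(12) = 35,  t(13) = 9,  t(14) = 30,  t(15) = 2,  t(16) = 12,  t(17) = 26,  t(18) = 21,  t(19) = 14,  t(20) = 37,  t(21) = 20,  t(22) = 29,  t(23) = 17,  t(24) = 33,  t(25) = 39,  t(26) = 31,  t(27) = 28,  t(28) = 32,  t(29) = 13,  t(30) = 11,  t(31) = 0,  t(32) = 1,  t(33) = 27,  t(34) = 6,  t(35) = 34,  t(36) = 24,  t(37) = 10,  t(38) = 15,  t(39) = 22,  t(40) = 40.
Since t(40) = t(0) = 40, the sequence is periodic with period 40.
(251 - 0) mod 40 = 11, so t(251) = t(11) = 36.

36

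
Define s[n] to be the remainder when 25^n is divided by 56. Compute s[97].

Computing terms: s[0] = 1, s[1] = 25, s[2] = 9, s[3] = 1.
The sequence repeats with period 3.
So s[97] = s[0 + ((97-0) mod 3)] = s[1] = 25.

25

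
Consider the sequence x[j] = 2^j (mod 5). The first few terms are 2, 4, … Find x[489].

x[1] = 2; x[2] = 4; x[3] = 3; x[4] = 1; x[5] = 2.
Since x[5] = x[1] = 2, the sequence is periodic with period 4.
So x[489] = x[1 + ((489-1) mod 4)] = x[1] = 2.

2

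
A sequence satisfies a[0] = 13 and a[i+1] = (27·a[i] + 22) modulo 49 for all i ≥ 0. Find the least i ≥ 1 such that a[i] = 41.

10

a[0] = 13; a[1] = 30; a[2] = 48; a[3] = 44; a[4] = 34; a[5] = 9; a[6] = 20; a[7] = 23; a[8] = 6; a[9] = 37; a[10] = 41; a[11] = 2; a[12] = 27; a[13] = 16; a[14] = 13.
The sequence repeats with period 14.
The value 41 first appears (with i ≥ 1) at a[10].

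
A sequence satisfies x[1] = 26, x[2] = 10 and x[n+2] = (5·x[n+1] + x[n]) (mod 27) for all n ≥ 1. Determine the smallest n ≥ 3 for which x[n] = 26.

9

We have x[1] = 26,  x[2] = 10,  x[3] = 22,  x[4] = 12,  x[5] = 1,  x[6] = 17,  x[7] = 5,  x[8] = 15,  x[9] = 26,  x[10] = 10.
Since (x[9], x[10]) = (x[1], x[2]) = (26, 10) (two consecutive terms determine the rest), the sequence is periodic with period 8.
The value 26 next appears (with n ≥ 3) at x[9].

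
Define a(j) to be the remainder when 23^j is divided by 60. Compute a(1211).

47

Listing terms: a(0) = 1; a(1) = 23; a(2) = 49; a(3) = 47; a(4) = 1.
The sequence repeats with period 4.
So a(1211) = a(0 + ((1211-0) mod 4)) = a(3) = 47.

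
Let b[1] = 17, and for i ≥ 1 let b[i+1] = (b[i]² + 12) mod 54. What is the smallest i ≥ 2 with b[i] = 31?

Computing terms: b[1] = 17; b[2] = 31; b[3] = 1; b[4] = 13; b[5] = 19; b[6] = 49; b[7] = 37; b[8] = 31.
Since b[8] = b[2] = 31, the sequence is eventually periodic: after a pre-period of length 1 it cycles with period 6.
The value 31 first appears (with i ≥ 2) at b[2].

2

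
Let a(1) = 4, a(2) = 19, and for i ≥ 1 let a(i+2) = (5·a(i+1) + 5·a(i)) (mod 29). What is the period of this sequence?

Listing terms: a(1) = 4, a(2) = 19, a(3) = 28, a(4) = 3, a(5) = 10, a(6) = 7, a(7) = 27, a(8) = 25, a(9) = 28, a(10) = 4, a(11) = 15, a(12) = 8, a(13) = 28, a(14) = 6, a(15) = 25, a(16) = 10, a(17) = 1, a(18) = 26, a(19) = 19, a(20) = 22, a(21) = 2, a(22) = 4, a(23) = 1, a(24) = 25, a(25) = 14, a(26) = 21, a(27) = 1, a(28) = 23, a(29) = 4, a(30) = 19.
The sequence repeats with period 28.

28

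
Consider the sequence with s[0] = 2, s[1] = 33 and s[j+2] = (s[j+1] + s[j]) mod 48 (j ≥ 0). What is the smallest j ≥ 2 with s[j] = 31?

Computing terms: s[0] = 2,  s[1] = 33,  s[2] = 35,  s[3] = 20,  s[4] = 7,  s[5] = 27,  s[6] = 34,  s[7] = 13,  s[8] = 47,  s[9] = 12,  s[10] = 11,  s[11] = 23,  s[12] = 34,  s[13] = 9,  s[14] = 43,  s[15] = 4,  s[16] = 47,  s[17] = 3,  s[18] = 2,  s[19] = 5,  s[20] = 7,  s[21] = 12,  s[22] = 19,  s[23] = 31,  s[24] = 2,  s[25] = 33.
The sequence repeats with period 24.
The value 31 first appears (with j ≥ 2) at s[23].

23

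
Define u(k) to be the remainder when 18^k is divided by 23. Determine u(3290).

18

Computing terms: u(0) = 1, u(1) = 18, u(2) = 2, u(3) = 13, u(4) = 4, u(5) = 3, u(6) = 8, u(7) = 6, u(8) = 16, u(9) = 12, u(10) = 9, u(11) = 1.
Since u(11) = u(0) = 1, the sequence is periodic with period 11.
(3290 - 0) mod 11 = 1, so u(3290) = u(1) = 18.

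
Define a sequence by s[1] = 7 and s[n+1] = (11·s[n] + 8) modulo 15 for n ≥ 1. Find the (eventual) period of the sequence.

5

Listing terms: s[1] = 7; s[2] = 10; s[3] = 13; s[4] = 1; s[5] = 4; s[6] = 7.
The sequence repeats with period 5.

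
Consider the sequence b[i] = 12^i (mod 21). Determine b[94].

9

b[0] = 1,  b[1] = 12,  b[2] = 18,  b[3] = 6,  b[4] = 9,  b[5] = 3,  b[6] = 15,  b[7] = 12.
Since b[7] = b[1] = 12, the sequence is eventually periodic: after a pre-period of length 1 it cycles with period 6.
For i ≥ 1, b[i] depends only on (i - 1) mod 6. (94 - 1) mod 6 = 3, so b[94] = b[4] = 9.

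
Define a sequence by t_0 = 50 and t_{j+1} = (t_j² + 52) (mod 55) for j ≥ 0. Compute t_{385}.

33

We have t_0 = 50,  t_1 = 22,  t_2 = 41,  t_3 = 28,  t_4 = 11,  t_5 = 8,  t_6 = 6,  t_7 = 33,  t_8 = 41.
Since t_8 = t_2 = 41, the sequence is eventually periodic: after a pre-period of length 2 it cycles with period 6.
For j ≥ 2, t_j depends only on (j - 2) mod 6. (385 - 2) mod 6 = 5, so t_{385} = t_7 = 33.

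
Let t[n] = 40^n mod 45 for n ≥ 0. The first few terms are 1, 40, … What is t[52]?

40

Computing terms: t[0] = 1; t[1] = 40; t[2] = 25; t[3] = 10; t[4] = 40.
Since t[4] = t[1] = 40, the sequence is eventually periodic: after a pre-period of length 1 it cycles with period 3.
For n ≥ 1, t[n] depends only on (n - 1) mod 3. (52 - 1) mod 3 = 0, so t[52] = t[1] = 40.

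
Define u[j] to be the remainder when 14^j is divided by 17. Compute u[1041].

14

Listing terms: u[1] = 14; u[2] = 9; u[3] = 7; u[4] = 13; u[5] = 12; u[6] = 15; u[7] = 6; u[8] = 16; u[9] = 3; u[10] = 8; u[11] = 10; u[12] = 4; u[13] = 5; u[14] = 2; u[15] = 11; u[16] = 1; u[17] = 14.
Since u[17] = u[1] = 14, the sequence is periodic with period 16.
(1041 - 1) mod 16 = 0, so u[1041] = u[1] = 14.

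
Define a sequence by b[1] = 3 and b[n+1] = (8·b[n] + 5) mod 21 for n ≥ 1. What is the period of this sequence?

14

Computing terms: b[1] = 3, b[2] = 8, b[3] = 6, b[4] = 11, b[5] = 9, b[6] = 14, b[7] = 12, b[8] = 17, b[9] = 15, b[10] = 20, b[11] = 18, b[12] = 2, b[13] = 0, b[14] = 5, b[15] = 3.
Since b[15] = b[1] = 3, the sequence is periodic with period 14.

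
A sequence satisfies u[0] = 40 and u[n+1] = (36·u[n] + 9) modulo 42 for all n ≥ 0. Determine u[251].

3

u[0] = 40; u[1] = 21; u[2] = 9; u[3] = 39; u[4] = 27; u[5] = 15; u[6] = 3; u[7] = 33; u[8] = 21.
Since u[8] = u[1] = 21, the sequence is eventually periodic: after a pre-period of length 1 it cycles with period 7.
For n ≥ 1, u[n] depends only on (n - 1) mod 7. (251 - 1) mod 7 = 5, so u[251] = u[6] = 3.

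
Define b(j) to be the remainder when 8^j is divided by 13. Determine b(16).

Listing terms: b(1) = 8,  b(2) = 12,  b(3) = 5,  b(4) = 1,  b(5) = 8.
The sequence repeats with period 4.
(16 - 1) mod 4 = 3, so b(16) = b(4) = 1.

1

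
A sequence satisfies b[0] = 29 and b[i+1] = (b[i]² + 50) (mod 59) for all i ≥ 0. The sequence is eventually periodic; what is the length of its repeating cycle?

8

b[0] = 29; b[1] = 6; b[2] = 27; b[3] = 12; b[4] = 17; b[5] = 44; b[6] = 39; b[7] = 37; b[8] = 3; b[9] = 0; b[10] = 50; b[11] = 13; b[12] = 42; b[13] = 44.
Since b[13] = b[5] = 44, the sequence is eventually periodic: after a pre-period of length 5 it cycles with period 8.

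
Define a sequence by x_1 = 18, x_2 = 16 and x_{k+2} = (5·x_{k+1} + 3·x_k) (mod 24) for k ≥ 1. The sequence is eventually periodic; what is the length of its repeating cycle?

6

Listing terms: x_1 = 18, x_2 = 16, x_3 = 14, x_4 = 22, x_5 = 8, x_6 = 10, x_7 = 2, x_8 = 16, x_9 = 14.
Since (x_8, x_9) = (x_2, x_3) = (16, 14) (two consecutive terms determine the rest), the sequence is eventually periodic: after a pre-period of length 1 it cycles with period 6.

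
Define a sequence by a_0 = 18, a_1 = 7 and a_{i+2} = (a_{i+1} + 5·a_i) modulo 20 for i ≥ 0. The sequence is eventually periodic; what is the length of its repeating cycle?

We have a_0 = 18, a_1 = 7, a_2 = 17, a_3 = 12, a_4 = 17, a_5 = 17, a_6 = 2, a_7 = 7, a_8 = 17.
Since (a_7, a_8) = (a_1, a_2) = (7, 17) (two consecutive terms determine the rest), the sequence is eventually periodic: after a pre-period of length 1 it cycles with period 6.

6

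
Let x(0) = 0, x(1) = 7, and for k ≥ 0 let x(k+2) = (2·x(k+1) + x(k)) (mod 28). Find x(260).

We have x(0) = 0, x(1) = 7, x(2) = 14, x(3) = 7, x(4) = 0, x(5) = 7.
Since (x(4), x(5)) = (x(0), x(1)) = (0, 7) (two consecutive terms determine the rest), the sequence is periodic with period 4.
(260 - 0) mod 4 = 0, so x(260) = x(0) = 0.

0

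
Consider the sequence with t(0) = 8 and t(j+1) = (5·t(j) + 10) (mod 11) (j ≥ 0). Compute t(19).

We have t(0) = 8; t(1) = 6; t(2) = 7; t(3) = 1; t(4) = 4; t(5) = 8.
Since t(5) = t(0) = 8, the sequence is periodic with period 5.
So t(19) = t(0 + ((19-0) mod 5)) = t(4) = 4.

4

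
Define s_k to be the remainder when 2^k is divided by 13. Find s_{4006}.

Listing terms: s_1 = 2, s_2 = 4, s_3 = 8, s_4 = 3, s_5 = 6, s_6 = 12, s_7 = 11, s_8 = 9, s_9 = 5, s_{10} = 10, s_{11} = 7, s_{12} = 1, s_{13} = 2.
The sequence repeats with period 12.
(4006 - 1) mod 12 = 9, so s_{4006} = s_{10} = 10.

10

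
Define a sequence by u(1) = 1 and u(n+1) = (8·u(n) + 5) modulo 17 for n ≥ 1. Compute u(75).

7

Computing terms: u(1) = 1, u(2) = 13, u(3) = 7, u(4) = 10, u(5) = 0, u(6) = 5, u(7) = 11, u(8) = 8, u(9) = 1.
Since u(9) = u(1) = 1, the sequence is periodic with period 8.
(75 - 1) mod 8 = 2, so u(75) = u(3) = 7.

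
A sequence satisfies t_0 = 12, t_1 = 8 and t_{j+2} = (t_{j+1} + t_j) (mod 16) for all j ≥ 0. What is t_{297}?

12

We have t_0 = 12; t_1 = 8; t_2 = 4; t_3 = 12; t_4 = 0; t_5 = 12; t_6 = 12; t_7 = 8.
Since (t_6, t_7) = (t_0, t_1) = (12, 8) (two consecutive terms determine the rest), the sequence is periodic with period 6.
So t_{297} = t_{0 + ((297-0) mod 6)} = t_3 = 12.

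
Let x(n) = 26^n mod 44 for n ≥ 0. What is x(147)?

Computing terms: x(0) = 1; x(1) = 26; x(2) = 16; x(3) = 20; x(4) = 36; x(5) = 12; x(6) = 4; x(7) = 16.
Since x(7) = x(2) = 16, the sequence is eventually periodic: after a pre-period of length 2 it cycles with period 5.
For n ≥ 2, x(n) depends only on (n - 2) mod 5. (147 - 2) mod 5 = 0, so x(147) = x(2) = 16.

16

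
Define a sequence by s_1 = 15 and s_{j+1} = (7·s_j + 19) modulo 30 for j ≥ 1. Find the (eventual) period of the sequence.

We have s_1 = 15; s_2 = 4; s_3 = 17; s_4 = 18; s_5 = 25; s_6 = 14; s_7 = 27; s_8 = 28; s_9 = 5; s_{10} = 24; s_{11} = 7; s_{12} = 8; s_{13} = 15.
The sequence repeats with period 12.

12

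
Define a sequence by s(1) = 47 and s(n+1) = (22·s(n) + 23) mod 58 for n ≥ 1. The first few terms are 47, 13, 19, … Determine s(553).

We have s(1) = 47, s(2) = 13, s(3) = 19, s(4) = 35, s(5) = 39, s(6) = 11, s(7) = 33, s(8) = 53, s(9) = 29, s(10) = 23, s(11) = 7, s(12) = 3, s(13) = 31, s(14) = 9, s(15) = 47.
The sequence repeats with period 14.
So s(553) = s(1 + ((553-1) mod 14)) = s(7) = 33.

33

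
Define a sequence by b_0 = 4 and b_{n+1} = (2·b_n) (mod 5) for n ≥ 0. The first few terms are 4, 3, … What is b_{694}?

1

Listing terms: b_0 = 4; b_1 = 3; b_2 = 1; b_3 = 2; b_4 = 4.
Since b_4 = b_0 = 4, the sequence is periodic with period 4.
So b_{694} = b_{0 + ((694-0) mod 4)} = b_2 = 1.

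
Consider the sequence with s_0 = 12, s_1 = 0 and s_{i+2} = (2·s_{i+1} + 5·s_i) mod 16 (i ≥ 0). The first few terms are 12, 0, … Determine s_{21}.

0

Listing terms: s_0 = 12; s_1 = 0; s_2 = 12; s_3 = 8; s_4 = 12; s_5 = 0.
The sequence repeats with period 4.
(21 - 0) mod 4 = 1, so s_{21} = s_1 = 0.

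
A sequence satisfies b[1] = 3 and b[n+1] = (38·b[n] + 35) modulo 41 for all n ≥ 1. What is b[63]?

40

Listing terms: b[1] = 3,  b[2] = 26,  b[3] = 39,  b[4] = 0,  b[5] = 35,  b[6] = 12,  b[7] = 40,  b[8] = 38,  b[9] = 3.
The sequence repeats with period 8.
So b[63] = b[1 + ((63-1) mod 8)] = b[7] = 40.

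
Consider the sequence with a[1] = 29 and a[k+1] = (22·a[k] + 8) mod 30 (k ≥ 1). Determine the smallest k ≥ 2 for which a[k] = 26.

Listing terms: a[1] = 29, a[2] = 16, a[3] = 0, a[4] = 8, a[5] = 4, a[6] = 6, a[7] = 20, a[8] = 28, a[9] = 24, a[10] = 26, a[11] = 10, a[12] = 18, a[13] = 14, a[14] = 16.
Since a[14] = a[2] = 16, the sequence is eventually periodic: after a pre-period of length 1 it cycles with period 12.
The value 26 first appears (with k ≥ 2) at a[10].

10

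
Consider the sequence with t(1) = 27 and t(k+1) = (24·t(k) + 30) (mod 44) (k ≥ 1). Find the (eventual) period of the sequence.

10

We have t(1) = 27, t(2) = 18, t(3) = 22, t(4) = 30, t(5) = 2, t(6) = 34, t(7) = 10, t(8) = 6, t(9) = 42, t(10) = 26, t(11) = 38, t(12) = 18.
Since t(12) = t(2) = 18, the sequence is eventually periodic: after a pre-period of length 1 it cycles with period 10.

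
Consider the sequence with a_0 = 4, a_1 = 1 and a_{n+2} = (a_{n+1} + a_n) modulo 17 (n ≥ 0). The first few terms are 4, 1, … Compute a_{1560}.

7

Computing terms: a_0 = 4,  a_1 = 1,  a_2 = 5,  a_3 = 6,  a_4 = 11,  a_5 = 0,  a_6 = 11,  a_7 = 11,  a_8 = 5,  a_9 = 16,  a_{10} = 4,  a_{11} = 3,  a_{12} = 7,  a_{13} = 10,  a_{14} = 0,  a_{15} = 10,  a_{16} = 10,  a_{17} = 3,  a_{18} = 13,  a_{19} = 16,  a_{20} = 12,  a_{21} = 11,  a_{22} = 6,  a_{23} = 0,  a_{24} = 6,  a_{25} = 6,  a_{26} = 12,  a_{27} = 1,  a_{28} = 13,  a_{29} = 14,  a_{30} = 10,  a_{31} = 7,  a_{32} = 0,  a_{33} = 7,  a_{34} = 7,  a_{35} = 14,  a_{36} = 4,  a_{37} = 1.
The sequence repeats with period 36.
(1560 - 0) mod 36 = 12, so a_{1560} = a_{12} = 7.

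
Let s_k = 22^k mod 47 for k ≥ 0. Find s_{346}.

s_0 = 1,  s_1 = 22,  s_2 = 14,  s_3 = 26,  s_4 = 8,  s_5 = 35,  s_6 = 18,  s_7 = 20,  s_8 = 17,  s_9 = 45,  s_{10} = 3,  s_{11} = 19,  s_{12} = 42,  s_{13} = 31,  s_{14} = 24,  s_{15} = 11,  s_{16} = 7,  s_{17} = 13,  s_{18} = 4,  s_{19} = 41,  s_{20} = 9,  s_{21} = 10,  s_{22} = 32,  s_{23} = 46,  s_{24} = 25,  s_{25} = 33,  s_{26} = 21,  s_{27} = 39,  s_{28} = 12,  s_{29} = 29,  s_{30} = 27,  s_{31} = 30,  s_{32} = 2,  s_{33} = 44,  s_{34} = 28,  s_{35} = 5,  s_{36} = 16,  s_{37} = 23,  s_{38} = 36,  s_{39} = 40,  s_{40} = 34,  s_{41} = 43,  s_{42} = 6,  s_{43} = 38,  s_{44} = 37,  s_{45} = 15,  s_{46} = 1.
The sequence repeats with period 46.
So s_{346} = s_{0 + ((346-0) mod 46)} = s_{24} = 25.

25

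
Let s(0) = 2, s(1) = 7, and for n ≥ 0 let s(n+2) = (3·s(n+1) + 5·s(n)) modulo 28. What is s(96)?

Computing terms: s(0) = 2, s(1) = 7, s(2) = 3, s(3) = 16, s(4) = 7, s(5) = 17, s(6) = 2, s(7) = 7.
The sequence repeats with period 6.
So s(96) = s(0 + ((96-0) mod 6)) = s(0) = 2.

2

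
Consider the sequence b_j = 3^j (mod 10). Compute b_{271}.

7

Computing terms: b_0 = 1,  b_1 = 3,  b_2 = 9,  b_3 = 7,  b_4 = 1.
Since b_4 = b_0 = 1, the sequence is periodic with period 4.
(271 - 0) mod 4 = 3, so b_{271} = b_3 = 7.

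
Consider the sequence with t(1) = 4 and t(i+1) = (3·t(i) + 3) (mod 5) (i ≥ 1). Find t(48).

Listing terms: t(1) = 4,  t(2) = 0,  t(3) = 3,  t(4) = 2,  t(5) = 4.
The sequence repeats with period 4.
(48 - 1) mod 4 = 3, so t(48) = t(4) = 2.

2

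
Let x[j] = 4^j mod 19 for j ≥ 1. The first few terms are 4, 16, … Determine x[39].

x[1] = 4; x[2] = 16; x[3] = 7; x[4] = 9; x[5] = 17; x[6] = 11; x[7] = 6; x[8] = 5; x[9] = 1; x[10] = 4.
The sequence repeats with period 9.
(39 - 1) mod 9 = 2, so x[39] = x[3] = 7.

7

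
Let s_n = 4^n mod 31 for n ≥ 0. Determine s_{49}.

Computing terms: s_0 = 1, s_1 = 4, s_2 = 16, s_3 = 2, s_4 = 8, s_5 = 1.
Since s_5 = s_0 = 1, the sequence is periodic with period 5.
(49 - 0) mod 5 = 4, so s_{49} = s_4 = 8.

8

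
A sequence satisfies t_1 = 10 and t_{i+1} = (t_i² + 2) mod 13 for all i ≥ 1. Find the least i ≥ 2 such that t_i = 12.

4

Listing terms: t_1 = 10,  t_2 = 11,  t_3 = 6,  t_4 = 12,  t_5 = 3,  t_6 = 11.
Since t_6 = t_2 = 11, the sequence is eventually periodic: after a pre-period of length 1 it cycles with period 4.
The value 12 first appears (with i ≥ 2) at t_4.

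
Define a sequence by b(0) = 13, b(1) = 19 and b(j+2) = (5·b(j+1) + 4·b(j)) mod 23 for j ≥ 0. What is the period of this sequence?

b(0) = 13, b(1) = 19, b(2) = 9, b(3) = 6, b(4) = 20, b(5) = 9, b(6) = 10, b(7) = 17, b(8) = 10, b(9) = 3, b(10) = 9, b(11) = 11, b(12) = 22, b(13) = 16, b(14) = 7, b(15) = 7, b(16) = 17, b(17) = 21, b(18) = 12, b(19) = 6, b(20) = 9, b(21) = 0, b(22) = 13, b(23) = 19.
The sequence repeats with period 22.

22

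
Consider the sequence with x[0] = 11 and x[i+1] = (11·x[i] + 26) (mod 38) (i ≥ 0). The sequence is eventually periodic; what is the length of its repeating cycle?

3

We have x[0] = 11; x[1] = 33; x[2] = 9; x[3] = 11.
The sequence repeats with period 3.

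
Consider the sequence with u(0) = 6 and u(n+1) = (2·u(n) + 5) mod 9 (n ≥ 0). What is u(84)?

6

We have u(0) = 6, u(1) = 8, u(2) = 3, u(3) = 2, u(4) = 0, u(5) = 5, u(6) = 6.
The sequence repeats with period 6.
So u(84) = u(0 + ((84-0) mod 6)) = u(0) = 6.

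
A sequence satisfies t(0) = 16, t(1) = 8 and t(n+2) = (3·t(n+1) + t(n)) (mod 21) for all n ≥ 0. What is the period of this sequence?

Listing terms: t(0) = 16; t(1) = 8; t(2) = 19; t(3) = 2; t(4) = 4; t(5) = 14; t(6) = 4; t(7) = 5; t(8) = 19; t(9) = 20; t(10) = 16; t(11) = 5; t(12) = 10; t(13) = 14; t(14) = 10; t(15) = 2; t(16) = 16; t(17) = 8.
The sequence repeats with period 16.

16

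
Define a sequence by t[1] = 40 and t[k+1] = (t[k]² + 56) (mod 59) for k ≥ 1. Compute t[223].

t[1] = 40,  t[2] = 4,  t[3] = 13,  t[4] = 48,  t[5] = 0,  t[6] = 56,  t[7] = 6,  t[8] = 33,  t[9] = 24,  t[10] = 42,  t[11] = 50,  t[12] = 19,  t[13] = 4.
Since t[13] = t[2] = 4, the sequence is eventually periodic: after a pre-period of length 1 it cycles with period 11.
For k ≥ 2, t[k] depends only on (k - 2) mod 11. (223 - 2) mod 11 = 1, so t[223] = t[3] = 13.

13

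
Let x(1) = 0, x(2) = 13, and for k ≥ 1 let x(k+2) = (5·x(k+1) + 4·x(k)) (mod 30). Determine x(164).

17

Computing terms: x(1) = 0, x(2) = 13, x(3) = 5, x(4) = 17, x(5) = 15, x(6) = 23, x(7) = 25, x(8) = 7, x(9) = 15, x(10) = 13, x(11) = 5.
Since (x(10), x(11)) = (x(2), x(3)) = (13, 5) (two consecutive terms determine the rest), the sequence is eventually periodic: after a pre-period of length 1 it cycles with period 8.
For k ≥ 2, x(k) depends only on (k - 2) mod 8. (164 - 2) mod 8 = 2, so x(164) = x(4) = 17.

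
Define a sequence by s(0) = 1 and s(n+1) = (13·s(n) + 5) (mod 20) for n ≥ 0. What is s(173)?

Listing terms: s(0) = 1; s(1) = 18; s(2) = 19; s(3) = 12; s(4) = 1.
Since s(4) = s(0) = 1, the sequence is periodic with period 4.
(173 - 0) mod 4 = 1, so s(173) = s(1) = 18.

18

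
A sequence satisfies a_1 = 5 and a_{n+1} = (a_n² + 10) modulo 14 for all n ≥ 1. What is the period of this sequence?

3

Computing terms: a_1 = 5,  a_2 = 7,  a_3 = 3,  a_4 = 5.
Since a_4 = a_1 = 5, the sequence is periodic with period 3.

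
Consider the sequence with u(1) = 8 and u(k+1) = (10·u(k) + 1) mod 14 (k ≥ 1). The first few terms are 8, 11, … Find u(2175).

13

Listing terms: u(1) = 8; u(2) = 11; u(3) = 13; u(4) = 5; u(5) = 9; u(6) = 7; u(7) = 1; u(8) = 11.
Since u(8) = u(2) = 11, the sequence is eventually periodic: after a pre-period of length 1 it cycles with period 6.
For k ≥ 2, u(k) depends only on (k - 2) mod 6. (2175 - 2) mod 6 = 1, so u(2175) = u(3) = 13.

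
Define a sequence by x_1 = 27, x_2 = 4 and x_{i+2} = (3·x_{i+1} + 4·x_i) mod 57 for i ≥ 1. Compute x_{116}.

Computing terms: x_1 = 27; x_2 = 4; x_3 = 6; x_4 = 34; x_5 = 12; x_6 = 1; x_7 = 51; x_8 = 43; x_9 = 48; x_{10} = 31; x_{11} = 0; x_{12} = 10; x_{13} = 30; x_{14} = 16; x_{15} = 54; x_{16} = 55; x_{17} = 39; x_{18} = 52; x_{19} = 27; x_{20} = 4.
Since (x_{19}, x_{20}) = (x_1, x_2) = (27, 4) (two consecutive terms determine the rest), the sequence is periodic with period 18.
So x_{116} = x_{1 + ((116-1) mod 18)} = x_8 = 43.

43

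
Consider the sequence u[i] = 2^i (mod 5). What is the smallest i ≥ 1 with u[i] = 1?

4

We have u[0] = 1; u[1] = 2; u[2] = 4; u[3] = 3; u[4] = 1.
The sequence repeats with period 4.
The value 1 next appears (with i ≥ 1) at u[4].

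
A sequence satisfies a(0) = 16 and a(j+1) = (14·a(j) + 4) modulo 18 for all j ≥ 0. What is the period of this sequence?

6

Computing terms: a(0) = 16, a(1) = 12, a(2) = 10, a(3) = 0, a(4) = 4, a(5) = 6, a(6) = 16.
Since a(6) = a(0) = 16, the sequence is periodic with period 6.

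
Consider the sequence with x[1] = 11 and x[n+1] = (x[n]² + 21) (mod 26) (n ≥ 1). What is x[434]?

12

Computing terms: x[1] = 11,  x[2] = 12,  x[3] = 9,  x[4] = 24,  x[5] = 25,  x[6] = 22,  x[7] = 11.
The sequence repeats with period 6.
So x[434] = x[1 + ((434-1) mod 6)] = x[2] = 12.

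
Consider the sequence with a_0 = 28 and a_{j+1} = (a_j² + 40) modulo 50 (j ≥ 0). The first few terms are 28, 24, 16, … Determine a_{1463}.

We have a_0 = 28; a_1 = 24; a_2 = 16; a_3 = 46; a_4 = 6; a_5 = 26; a_6 = 16.
Since a_6 = a_2 = 16, the sequence is eventually periodic: after a pre-period of length 2 it cycles with period 4.
For j ≥ 2, a_j depends only on (j - 2) mod 4. (1463 - 2) mod 4 = 1, so a_{1463} = a_3 = 46.

46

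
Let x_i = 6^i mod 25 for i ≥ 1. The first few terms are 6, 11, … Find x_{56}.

6

x_1 = 6; x_2 = 11; x_3 = 16; x_4 = 21; x_5 = 1; x_6 = 6.
Since x_6 = x_1 = 6, the sequence is periodic with period 5.
So x_{56} = x_{1 + ((56-1) mod 5)} = x_1 = 6.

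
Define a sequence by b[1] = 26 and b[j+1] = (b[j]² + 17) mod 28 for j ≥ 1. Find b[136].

b[1] = 26, b[2] = 21, b[3] = 10, b[4] = 5, b[5] = 14, b[6] = 17, b[7] = 26.
Since b[7] = b[1] = 26, the sequence is periodic with period 6.
(136 - 1) mod 6 = 3, so b[136] = b[4] = 5.

5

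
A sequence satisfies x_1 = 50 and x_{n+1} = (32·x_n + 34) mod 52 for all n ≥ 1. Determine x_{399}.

10

We have x_1 = 50; x_2 = 22; x_3 = 10; x_4 = 42; x_5 = 26; x_6 = 34; x_7 = 30; x_8 = 6; x_9 = 18; x_{10} = 38; x_{11} = 2; x_{12} = 46; x_{13} = 50.
The sequence repeats with period 12.
So x_{399} = x_{1 + ((399-1) mod 12)} = x_3 = 10.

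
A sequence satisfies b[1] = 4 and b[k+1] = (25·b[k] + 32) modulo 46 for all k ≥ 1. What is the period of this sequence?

b[1] = 4,  b[2] = 40,  b[3] = 20,  b[4] = 26,  b[5] = 38,  b[6] = 16,  b[7] = 18,  b[8] = 22,  b[9] = 30,  b[10] = 0,  b[11] = 32,  b[12] = 4.
The sequence repeats with period 11.

11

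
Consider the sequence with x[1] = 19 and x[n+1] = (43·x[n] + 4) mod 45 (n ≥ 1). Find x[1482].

21

Listing terms: x[1] = 19; x[2] = 11; x[3] = 27; x[4] = 40; x[5] = 14; x[6] = 21; x[7] = 7; x[8] = 35; x[9] = 24; x[10] = 1; x[11] = 2; x[12] = 0; x[13] = 4; x[14] = 41; x[15] = 12; x[16] = 25; x[17] = 44; x[18] = 6; x[19] = 37; x[20] = 20; x[21] = 9; x[22] = 31; x[23] = 32; x[24] = 30; x[25] = 34; x[26] = 26; x[27] = 42; x[28] = 10; x[29] = 29; x[30] = 36; x[31] = 22; x[32] = 5; x[33] = 39; x[34] = 16; x[35] = 17; x[36] = 15; x[37] = 19.
The sequence repeats with period 36.
So x[1482] = x[1 + ((1482-1) mod 36)] = x[6] = 21.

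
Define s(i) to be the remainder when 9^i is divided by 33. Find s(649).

Listing terms: s(1) = 9; s(2) = 15; s(3) = 3; s(4) = 27; s(5) = 12; s(6) = 9.
Since s(6) = s(1) = 9, the sequence is periodic with period 5.
(649 - 1) mod 5 = 3, so s(649) = s(4) = 27.

27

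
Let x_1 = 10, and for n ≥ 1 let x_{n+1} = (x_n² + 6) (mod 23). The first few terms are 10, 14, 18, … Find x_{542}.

9

Listing terms: x_1 = 10,  x_2 = 14,  x_3 = 18,  x_4 = 8,  x_5 = 1,  x_6 = 7,  x_7 = 9,  x_8 = 18.
Since x_8 = x_3 = 18, the sequence is eventually periodic: after a pre-period of length 2 it cycles with period 5.
For n ≥ 3, x_n depends only on (n - 3) mod 5. (542 - 3) mod 5 = 4, so x_{542} = x_7 = 9.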